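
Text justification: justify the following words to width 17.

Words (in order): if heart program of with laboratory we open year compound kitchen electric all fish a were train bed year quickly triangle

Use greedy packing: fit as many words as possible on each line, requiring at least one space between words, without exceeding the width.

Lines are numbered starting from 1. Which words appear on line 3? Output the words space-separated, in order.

Line 1: ['if', 'heart', 'program'] (min_width=16, slack=1)
Line 2: ['of', 'with'] (min_width=7, slack=10)
Line 3: ['laboratory', 'we'] (min_width=13, slack=4)
Line 4: ['open', 'year'] (min_width=9, slack=8)
Line 5: ['compound', 'kitchen'] (min_width=16, slack=1)
Line 6: ['electric', 'all', 'fish'] (min_width=17, slack=0)
Line 7: ['a', 'were', 'train', 'bed'] (min_width=16, slack=1)
Line 8: ['year', 'quickly'] (min_width=12, slack=5)
Line 9: ['triangle'] (min_width=8, slack=9)

Answer: laboratory we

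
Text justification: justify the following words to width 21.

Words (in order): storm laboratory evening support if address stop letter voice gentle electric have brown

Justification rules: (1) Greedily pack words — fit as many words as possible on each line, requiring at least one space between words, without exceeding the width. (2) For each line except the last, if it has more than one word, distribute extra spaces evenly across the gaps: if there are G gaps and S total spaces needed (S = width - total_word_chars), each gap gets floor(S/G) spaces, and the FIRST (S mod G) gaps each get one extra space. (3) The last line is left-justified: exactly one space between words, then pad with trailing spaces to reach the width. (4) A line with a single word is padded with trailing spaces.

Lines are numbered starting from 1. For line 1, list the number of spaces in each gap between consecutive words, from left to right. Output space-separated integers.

Answer: 6

Derivation:
Line 1: ['storm', 'laboratory'] (min_width=16, slack=5)
Line 2: ['evening', 'support', 'if'] (min_width=18, slack=3)
Line 3: ['address', 'stop', 'letter'] (min_width=19, slack=2)
Line 4: ['voice', 'gentle', 'electric'] (min_width=21, slack=0)
Line 5: ['have', 'brown'] (min_width=10, slack=11)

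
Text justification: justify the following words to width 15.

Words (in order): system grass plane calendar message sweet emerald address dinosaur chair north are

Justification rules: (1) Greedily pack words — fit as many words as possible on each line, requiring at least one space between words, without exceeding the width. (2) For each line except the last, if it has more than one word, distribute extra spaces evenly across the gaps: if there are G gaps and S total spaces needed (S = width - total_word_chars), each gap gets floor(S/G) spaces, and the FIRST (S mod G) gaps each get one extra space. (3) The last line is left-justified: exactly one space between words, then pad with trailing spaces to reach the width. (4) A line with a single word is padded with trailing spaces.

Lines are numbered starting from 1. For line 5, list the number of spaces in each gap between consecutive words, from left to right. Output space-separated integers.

Answer: 2

Derivation:
Line 1: ['system', 'grass'] (min_width=12, slack=3)
Line 2: ['plane', 'calendar'] (min_width=14, slack=1)
Line 3: ['message', 'sweet'] (min_width=13, slack=2)
Line 4: ['emerald', 'address'] (min_width=15, slack=0)
Line 5: ['dinosaur', 'chair'] (min_width=14, slack=1)
Line 6: ['north', 'are'] (min_width=9, slack=6)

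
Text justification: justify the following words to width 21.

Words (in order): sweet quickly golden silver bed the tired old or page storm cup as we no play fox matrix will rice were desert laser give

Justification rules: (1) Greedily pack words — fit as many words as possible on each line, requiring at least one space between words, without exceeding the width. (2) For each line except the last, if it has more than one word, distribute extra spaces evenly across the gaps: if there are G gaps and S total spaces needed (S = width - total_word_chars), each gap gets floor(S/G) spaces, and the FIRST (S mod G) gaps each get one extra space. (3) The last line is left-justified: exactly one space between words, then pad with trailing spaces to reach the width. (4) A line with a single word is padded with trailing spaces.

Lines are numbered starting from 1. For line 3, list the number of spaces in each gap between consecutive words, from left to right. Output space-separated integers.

Answer: 1 1 1 1

Derivation:
Line 1: ['sweet', 'quickly', 'golden'] (min_width=20, slack=1)
Line 2: ['silver', 'bed', 'the', 'tired'] (min_width=20, slack=1)
Line 3: ['old', 'or', 'page', 'storm', 'cup'] (min_width=21, slack=0)
Line 4: ['as', 'we', 'no', 'play', 'fox'] (min_width=17, slack=4)
Line 5: ['matrix', 'will', 'rice', 'were'] (min_width=21, slack=0)
Line 6: ['desert', 'laser', 'give'] (min_width=17, slack=4)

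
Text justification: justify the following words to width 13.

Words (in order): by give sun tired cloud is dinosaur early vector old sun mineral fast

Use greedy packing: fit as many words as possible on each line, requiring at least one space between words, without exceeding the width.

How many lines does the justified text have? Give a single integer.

Answer: 6

Derivation:
Line 1: ['by', 'give', 'sun'] (min_width=11, slack=2)
Line 2: ['tired', 'cloud'] (min_width=11, slack=2)
Line 3: ['is', 'dinosaur'] (min_width=11, slack=2)
Line 4: ['early', 'vector'] (min_width=12, slack=1)
Line 5: ['old', 'sun'] (min_width=7, slack=6)
Line 6: ['mineral', 'fast'] (min_width=12, slack=1)
Total lines: 6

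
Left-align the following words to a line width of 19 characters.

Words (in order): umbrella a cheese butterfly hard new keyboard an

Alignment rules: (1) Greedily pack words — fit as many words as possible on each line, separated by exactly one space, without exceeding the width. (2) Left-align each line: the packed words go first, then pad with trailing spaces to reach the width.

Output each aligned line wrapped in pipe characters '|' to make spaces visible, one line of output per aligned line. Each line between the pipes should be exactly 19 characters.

Answer: |umbrella a cheese  |
|butterfly hard new |
|keyboard an        |

Derivation:
Line 1: ['umbrella', 'a', 'cheese'] (min_width=17, slack=2)
Line 2: ['butterfly', 'hard', 'new'] (min_width=18, slack=1)
Line 3: ['keyboard', 'an'] (min_width=11, slack=8)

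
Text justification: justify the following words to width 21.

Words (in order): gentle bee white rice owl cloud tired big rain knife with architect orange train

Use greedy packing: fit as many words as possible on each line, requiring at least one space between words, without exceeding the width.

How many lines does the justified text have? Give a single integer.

Line 1: ['gentle', 'bee', 'white', 'rice'] (min_width=21, slack=0)
Line 2: ['owl', 'cloud', 'tired', 'big'] (min_width=19, slack=2)
Line 3: ['rain', 'knife', 'with'] (min_width=15, slack=6)
Line 4: ['architect', 'orange'] (min_width=16, slack=5)
Line 5: ['train'] (min_width=5, slack=16)
Total lines: 5

Answer: 5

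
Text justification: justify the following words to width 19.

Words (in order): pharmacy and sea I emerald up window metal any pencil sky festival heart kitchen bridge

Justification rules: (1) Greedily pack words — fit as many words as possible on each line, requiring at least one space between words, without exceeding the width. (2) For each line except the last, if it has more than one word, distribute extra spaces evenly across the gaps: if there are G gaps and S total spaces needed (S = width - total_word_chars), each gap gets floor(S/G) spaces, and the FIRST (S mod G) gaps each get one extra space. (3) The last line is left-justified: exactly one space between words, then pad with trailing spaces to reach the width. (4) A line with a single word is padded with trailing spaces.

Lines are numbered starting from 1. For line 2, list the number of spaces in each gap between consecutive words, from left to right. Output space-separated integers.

Answer: 2 2

Derivation:
Line 1: ['pharmacy', 'and', 'sea', 'I'] (min_width=18, slack=1)
Line 2: ['emerald', 'up', 'window'] (min_width=17, slack=2)
Line 3: ['metal', 'any', 'pencil'] (min_width=16, slack=3)
Line 4: ['sky', 'festival', 'heart'] (min_width=18, slack=1)
Line 5: ['kitchen', 'bridge'] (min_width=14, slack=5)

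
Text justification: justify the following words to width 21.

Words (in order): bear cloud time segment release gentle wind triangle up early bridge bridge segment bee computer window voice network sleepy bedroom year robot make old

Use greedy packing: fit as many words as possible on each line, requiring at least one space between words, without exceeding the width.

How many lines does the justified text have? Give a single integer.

Answer: 9

Derivation:
Line 1: ['bear', 'cloud', 'time'] (min_width=15, slack=6)
Line 2: ['segment', 'release'] (min_width=15, slack=6)
Line 3: ['gentle', 'wind', 'triangle'] (min_width=20, slack=1)
Line 4: ['up', 'early', 'bridge'] (min_width=15, slack=6)
Line 5: ['bridge', 'segment', 'bee'] (min_width=18, slack=3)
Line 6: ['computer', 'window', 'voice'] (min_width=21, slack=0)
Line 7: ['network', 'sleepy'] (min_width=14, slack=7)
Line 8: ['bedroom', 'year', 'robot'] (min_width=18, slack=3)
Line 9: ['make', 'old'] (min_width=8, slack=13)
Total lines: 9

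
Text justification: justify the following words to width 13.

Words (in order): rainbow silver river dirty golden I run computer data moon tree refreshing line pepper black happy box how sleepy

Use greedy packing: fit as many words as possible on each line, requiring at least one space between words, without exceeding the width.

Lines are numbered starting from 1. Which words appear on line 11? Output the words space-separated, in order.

Answer: sleepy

Derivation:
Line 1: ['rainbow'] (min_width=7, slack=6)
Line 2: ['silver', 'river'] (min_width=12, slack=1)
Line 3: ['dirty', 'golden'] (min_width=12, slack=1)
Line 4: ['I', 'run'] (min_width=5, slack=8)
Line 5: ['computer', 'data'] (min_width=13, slack=0)
Line 6: ['moon', 'tree'] (min_width=9, slack=4)
Line 7: ['refreshing'] (min_width=10, slack=3)
Line 8: ['line', 'pepper'] (min_width=11, slack=2)
Line 9: ['black', 'happy'] (min_width=11, slack=2)
Line 10: ['box', 'how'] (min_width=7, slack=6)
Line 11: ['sleepy'] (min_width=6, slack=7)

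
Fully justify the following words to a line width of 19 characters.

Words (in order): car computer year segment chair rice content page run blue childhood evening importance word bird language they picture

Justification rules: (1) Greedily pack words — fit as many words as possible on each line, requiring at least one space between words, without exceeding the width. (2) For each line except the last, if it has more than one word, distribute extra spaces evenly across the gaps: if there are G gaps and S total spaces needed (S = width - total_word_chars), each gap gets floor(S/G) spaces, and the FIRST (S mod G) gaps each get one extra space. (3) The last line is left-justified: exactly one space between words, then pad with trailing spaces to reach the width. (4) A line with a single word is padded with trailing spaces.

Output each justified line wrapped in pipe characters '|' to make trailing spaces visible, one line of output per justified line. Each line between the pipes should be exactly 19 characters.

Line 1: ['car', 'computer', 'year'] (min_width=17, slack=2)
Line 2: ['segment', 'chair', 'rice'] (min_width=18, slack=1)
Line 3: ['content', 'page', 'run'] (min_width=16, slack=3)
Line 4: ['blue', 'childhood'] (min_width=14, slack=5)
Line 5: ['evening', 'importance'] (min_width=18, slack=1)
Line 6: ['word', 'bird', 'language'] (min_width=18, slack=1)
Line 7: ['they', 'picture'] (min_width=12, slack=7)

Answer: |car  computer  year|
|segment  chair rice|
|content   page  run|
|blue      childhood|
|evening  importance|
|word  bird language|
|they picture       |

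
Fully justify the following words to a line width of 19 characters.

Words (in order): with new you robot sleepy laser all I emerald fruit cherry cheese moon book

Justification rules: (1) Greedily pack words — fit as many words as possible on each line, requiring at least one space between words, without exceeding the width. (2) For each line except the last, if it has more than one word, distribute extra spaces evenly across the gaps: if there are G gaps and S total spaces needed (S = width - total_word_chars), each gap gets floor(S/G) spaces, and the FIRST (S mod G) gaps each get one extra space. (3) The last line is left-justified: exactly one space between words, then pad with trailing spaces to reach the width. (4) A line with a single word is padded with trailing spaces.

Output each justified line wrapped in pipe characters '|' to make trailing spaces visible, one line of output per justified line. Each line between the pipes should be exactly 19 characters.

Answer: |with  new you robot|
|sleepy  laser all I|
|emerald       fruit|
|cherry  cheese moon|
|book               |

Derivation:
Line 1: ['with', 'new', 'you', 'robot'] (min_width=18, slack=1)
Line 2: ['sleepy', 'laser', 'all', 'I'] (min_width=18, slack=1)
Line 3: ['emerald', 'fruit'] (min_width=13, slack=6)
Line 4: ['cherry', 'cheese', 'moon'] (min_width=18, slack=1)
Line 5: ['book'] (min_width=4, slack=15)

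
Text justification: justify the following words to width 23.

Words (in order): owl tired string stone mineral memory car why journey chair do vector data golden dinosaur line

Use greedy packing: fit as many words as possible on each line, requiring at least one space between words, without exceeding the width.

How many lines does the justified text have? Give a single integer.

Line 1: ['owl', 'tired', 'string', 'stone'] (min_width=22, slack=1)
Line 2: ['mineral', 'memory', 'car', 'why'] (min_width=22, slack=1)
Line 3: ['journey', 'chair', 'do', 'vector'] (min_width=23, slack=0)
Line 4: ['data', 'golden', 'dinosaur'] (min_width=20, slack=3)
Line 5: ['line'] (min_width=4, slack=19)
Total lines: 5

Answer: 5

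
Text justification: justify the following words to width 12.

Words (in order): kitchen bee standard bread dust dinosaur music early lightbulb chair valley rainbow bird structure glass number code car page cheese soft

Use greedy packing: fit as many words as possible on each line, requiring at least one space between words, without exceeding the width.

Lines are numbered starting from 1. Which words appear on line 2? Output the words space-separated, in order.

Answer: standard

Derivation:
Line 1: ['kitchen', 'bee'] (min_width=11, slack=1)
Line 2: ['standard'] (min_width=8, slack=4)
Line 3: ['bread', 'dust'] (min_width=10, slack=2)
Line 4: ['dinosaur'] (min_width=8, slack=4)
Line 5: ['music', 'early'] (min_width=11, slack=1)
Line 6: ['lightbulb'] (min_width=9, slack=3)
Line 7: ['chair', 'valley'] (min_width=12, slack=0)
Line 8: ['rainbow', 'bird'] (min_width=12, slack=0)
Line 9: ['structure'] (min_width=9, slack=3)
Line 10: ['glass', 'number'] (min_width=12, slack=0)
Line 11: ['code', 'car'] (min_width=8, slack=4)
Line 12: ['page', 'cheese'] (min_width=11, slack=1)
Line 13: ['soft'] (min_width=4, slack=8)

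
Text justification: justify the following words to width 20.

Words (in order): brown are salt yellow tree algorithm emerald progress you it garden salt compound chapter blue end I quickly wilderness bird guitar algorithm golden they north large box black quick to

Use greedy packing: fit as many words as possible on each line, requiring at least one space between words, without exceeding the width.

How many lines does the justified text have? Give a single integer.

Answer: 11

Derivation:
Line 1: ['brown', 'are', 'salt'] (min_width=14, slack=6)
Line 2: ['yellow', 'tree'] (min_width=11, slack=9)
Line 3: ['algorithm', 'emerald'] (min_width=17, slack=3)
Line 4: ['progress', 'you', 'it'] (min_width=15, slack=5)
Line 5: ['garden', 'salt', 'compound'] (min_width=20, slack=0)
Line 6: ['chapter', 'blue', 'end', 'I'] (min_width=18, slack=2)
Line 7: ['quickly', 'wilderness'] (min_width=18, slack=2)
Line 8: ['bird', 'guitar'] (min_width=11, slack=9)
Line 9: ['algorithm', 'golden'] (min_width=16, slack=4)
Line 10: ['they', 'north', 'large', 'box'] (min_width=20, slack=0)
Line 11: ['black', 'quick', 'to'] (min_width=14, slack=6)
Total lines: 11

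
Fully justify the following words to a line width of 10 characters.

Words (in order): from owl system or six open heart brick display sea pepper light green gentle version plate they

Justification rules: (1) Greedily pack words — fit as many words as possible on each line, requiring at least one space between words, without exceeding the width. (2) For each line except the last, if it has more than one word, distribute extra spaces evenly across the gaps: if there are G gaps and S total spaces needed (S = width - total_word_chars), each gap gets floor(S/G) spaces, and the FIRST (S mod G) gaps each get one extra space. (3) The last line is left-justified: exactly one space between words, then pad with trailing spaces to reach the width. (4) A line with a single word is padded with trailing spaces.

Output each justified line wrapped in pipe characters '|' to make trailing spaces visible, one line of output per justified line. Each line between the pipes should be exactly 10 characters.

Line 1: ['from', 'owl'] (min_width=8, slack=2)
Line 2: ['system', 'or'] (min_width=9, slack=1)
Line 3: ['six', 'open'] (min_width=8, slack=2)
Line 4: ['heart'] (min_width=5, slack=5)
Line 5: ['brick'] (min_width=5, slack=5)
Line 6: ['display'] (min_width=7, slack=3)
Line 7: ['sea', 'pepper'] (min_width=10, slack=0)
Line 8: ['light'] (min_width=5, slack=5)
Line 9: ['green'] (min_width=5, slack=5)
Line 10: ['gentle'] (min_width=6, slack=4)
Line 11: ['version'] (min_width=7, slack=3)
Line 12: ['plate', 'they'] (min_width=10, slack=0)

Answer: |from   owl|
|system  or|
|six   open|
|heart     |
|brick     |
|display   |
|sea pepper|
|light     |
|green     |
|gentle    |
|version   |
|plate they|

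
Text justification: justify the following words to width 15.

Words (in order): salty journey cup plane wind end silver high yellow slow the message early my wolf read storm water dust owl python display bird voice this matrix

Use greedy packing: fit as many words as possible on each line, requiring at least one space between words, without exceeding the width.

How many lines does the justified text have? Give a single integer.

Answer: 11

Derivation:
Line 1: ['salty', 'journey'] (min_width=13, slack=2)
Line 2: ['cup', 'plane', 'wind'] (min_width=14, slack=1)
Line 3: ['end', 'silver', 'high'] (min_width=15, slack=0)
Line 4: ['yellow', 'slow', 'the'] (min_width=15, slack=0)
Line 5: ['message', 'early'] (min_width=13, slack=2)
Line 6: ['my', 'wolf', 'read'] (min_width=12, slack=3)
Line 7: ['storm', 'water'] (min_width=11, slack=4)
Line 8: ['dust', 'owl', 'python'] (min_width=15, slack=0)
Line 9: ['display', 'bird'] (min_width=12, slack=3)
Line 10: ['voice', 'this'] (min_width=10, slack=5)
Line 11: ['matrix'] (min_width=6, slack=9)
Total lines: 11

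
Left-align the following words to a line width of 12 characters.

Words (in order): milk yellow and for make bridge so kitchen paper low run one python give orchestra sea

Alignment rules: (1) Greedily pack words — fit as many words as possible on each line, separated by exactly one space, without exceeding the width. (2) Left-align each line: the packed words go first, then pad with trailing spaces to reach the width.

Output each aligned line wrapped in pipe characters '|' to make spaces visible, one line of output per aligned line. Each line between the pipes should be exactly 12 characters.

Answer: |milk yellow |
|and for make|
|bridge so   |
|kitchen     |
|paper low   |
|run one     |
|python give |
|orchestra   |
|sea         |

Derivation:
Line 1: ['milk', 'yellow'] (min_width=11, slack=1)
Line 2: ['and', 'for', 'make'] (min_width=12, slack=0)
Line 3: ['bridge', 'so'] (min_width=9, slack=3)
Line 4: ['kitchen'] (min_width=7, slack=5)
Line 5: ['paper', 'low'] (min_width=9, slack=3)
Line 6: ['run', 'one'] (min_width=7, slack=5)
Line 7: ['python', 'give'] (min_width=11, slack=1)
Line 8: ['orchestra'] (min_width=9, slack=3)
Line 9: ['sea'] (min_width=3, slack=9)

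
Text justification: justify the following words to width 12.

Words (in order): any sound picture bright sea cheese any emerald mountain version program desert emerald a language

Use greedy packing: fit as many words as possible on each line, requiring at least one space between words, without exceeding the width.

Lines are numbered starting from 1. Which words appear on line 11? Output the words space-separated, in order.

Answer: language

Derivation:
Line 1: ['any', 'sound'] (min_width=9, slack=3)
Line 2: ['picture'] (min_width=7, slack=5)
Line 3: ['bright', 'sea'] (min_width=10, slack=2)
Line 4: ['cheese', 'any'] (min_width=10, slack=2)
Line 5: ['emerald'] (min_width=7, slack=5)
Line 6: ['mountain'] (min_width=8, slack=4)
Line 7: ['version'] (min_width=7, slack=5)
Line 8: ['program'] (min_width=7, slack=5)
Line 9: ['desert'] (min_width=6, slack=6)
Line 10: ['emerald', 'a'] (min_width=9, slack=3)
Line 11: ['language'] (min_width=8, slack=4)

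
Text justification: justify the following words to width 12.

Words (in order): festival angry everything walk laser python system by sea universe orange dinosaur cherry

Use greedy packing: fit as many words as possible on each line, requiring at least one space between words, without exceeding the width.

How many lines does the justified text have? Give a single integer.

Line 1: ['festival'] (min_width=8, slack=4)
Line 2: ['angry'] (min_width=5, slack=7)
Line 3: ['everything'] (min_width=10, slack=2)
Line 4: ['walk', 'laser'] (min_width=10, slack=2)
Line 5: ['python'] (min_width=6, slack=6)
Line 6: ['system', 'by'] (min_width=9, slack=3)
Line 7: ['sea', 'universe'] (min_width=12, slack=0)
Line 8: ['orange'] (min_width=6, slack=6)
Line 9: ['dinosaur'] (min_width=8, slack=4)
Line 10: ['cherry'] (min_width=6, slack=6)
Total lines: 10

Answer: 10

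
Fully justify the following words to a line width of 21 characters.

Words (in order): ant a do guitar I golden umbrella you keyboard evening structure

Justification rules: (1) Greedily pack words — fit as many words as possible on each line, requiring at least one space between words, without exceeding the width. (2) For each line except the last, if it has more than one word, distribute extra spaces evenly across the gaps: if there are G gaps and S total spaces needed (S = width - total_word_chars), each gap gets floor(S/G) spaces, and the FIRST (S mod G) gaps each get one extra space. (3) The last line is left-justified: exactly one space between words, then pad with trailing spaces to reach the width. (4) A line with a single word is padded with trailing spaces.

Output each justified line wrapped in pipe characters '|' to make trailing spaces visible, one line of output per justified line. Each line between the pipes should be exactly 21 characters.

Answer: |ant  a  do  guitar  I|
|golden  umbrella  you|
|keyboard      evening|
|structure            |

Derivation:
Line 1: ['ant', 'a', 'do', 'guitar', 'I'] (min_width=17, slack=4)
Line 2: ['golden', 'umbrella', 'you'] (min_width=19, slack=2)
Line 3: ['keyboard', 'evening'] (min_width=16, slack=5)
Line 4: ['structure'] (min_width=9, slack=12)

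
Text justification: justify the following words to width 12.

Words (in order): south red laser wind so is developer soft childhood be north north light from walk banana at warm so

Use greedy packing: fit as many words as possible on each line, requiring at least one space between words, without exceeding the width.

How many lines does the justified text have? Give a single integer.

Answer: 10

Derivation:
Line 1: ['south', 'red'] (min_width=9, slack=3)
Line 2: ['laser', 'wind'] (min_width=10, slack=2)
Line 3: ['so', 'is'] (min_width=5, slack=7)
Line 4: ['developer'] (min_width=9, slack=3)
Line 5: ['soft'] (min_width=4, slack=8)
Line 6: ['childhood', 'be'] (min_width=12, slack=0)
Line 7: ['north', 'north'] (min_width=11, slack=1)
Line 8: ['light', 'from'] (min_width=10, slack=2)
Line 9: ['walk', 'banana'] (min_width=11, slack=1)
Line 10: ['at', 'warm', 'so'] (min_width=10, slack=2)
Total lines: 10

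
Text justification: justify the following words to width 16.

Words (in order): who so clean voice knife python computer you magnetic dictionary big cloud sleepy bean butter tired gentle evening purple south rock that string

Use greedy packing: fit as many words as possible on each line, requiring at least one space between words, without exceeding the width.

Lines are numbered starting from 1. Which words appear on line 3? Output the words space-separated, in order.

Answer: python computer

Derivation:
Line 1: ['who', 'so', 'clean'] (min_width=12, slack=4)
Line 2: ['voice', 'knife'] (min_width=11, slack=5)
Line 3: ['python', 'computer'] (min_width=15, slack=1)
Line 4: ['you', 'magnetic'] (min_width=12, slack=4)
Line 5: ['dictionary', 'big'] (min_width=14, slack=2)
Line 6: ['cloud', 'sleepy'] (min_width=12, slack=4)
Line 7: ['bean', 'butter'] (min_width=11, slack=5)
Line 8: ['tired', 'gentle'] (min_width=12, slack=4)
Line 9: ['evening', 'purple'] (min_width=14, slack=2)
Line 10: ['south', 'rock', 'that'] (min_width=15, slack=1)
Line 11: ['string'] (min_width=6, slack=10)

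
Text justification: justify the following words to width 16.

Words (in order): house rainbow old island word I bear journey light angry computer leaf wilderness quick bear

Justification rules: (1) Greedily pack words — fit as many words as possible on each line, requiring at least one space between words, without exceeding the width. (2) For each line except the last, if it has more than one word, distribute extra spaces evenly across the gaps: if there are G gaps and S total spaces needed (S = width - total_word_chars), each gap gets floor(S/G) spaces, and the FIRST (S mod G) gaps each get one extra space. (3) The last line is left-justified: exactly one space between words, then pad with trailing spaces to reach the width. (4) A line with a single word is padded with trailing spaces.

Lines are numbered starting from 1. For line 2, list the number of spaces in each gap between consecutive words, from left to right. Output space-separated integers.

Line 1: ['house', 'rainbow'] (min_width=13, slack=3)
Line 2: ['old', 'island', 'word'] (min_width=15, slack=1)
Line 3: ['I', 'bear', 'journey'] (min_width=14, slack=2)
Line 4: ['light', 'angry'] (min_width=11, slack=5)
Line 5: ['computer', 'leaf'] (min_width=13, slack=3)
Line 6: ['wilderness', 'quick'] (min_width=16, slack=0)
Line 7: ['bear'] (min_width=4, slack=12)

Answer: 2 1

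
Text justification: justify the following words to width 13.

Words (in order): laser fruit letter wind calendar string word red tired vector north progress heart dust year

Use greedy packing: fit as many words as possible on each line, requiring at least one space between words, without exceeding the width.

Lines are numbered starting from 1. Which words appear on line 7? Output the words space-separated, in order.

Line 1: ['laser', 'fruit'] (min_width=11, slack=2)
Line 2: ['letter', 'wind'] (min_width=11, slack=2)
Line 3: ['calendar'] (min_width=8, slack=5)
Line 4: ['string', 'word'] (min_width=11, slack=2)
Line 5: ['red', 'tired'] (min_width=9, slack=4)
Line 6: ['vector', 'north'] (min_width=12, slack=1)
Line 7: ['progress'] (min_width=8, slack=5)
Line 8: ['heart', 'dust'] (min_width=10, slack=3)
Line 9: ['year'] (min_width=4, slack=9)

Answer: progress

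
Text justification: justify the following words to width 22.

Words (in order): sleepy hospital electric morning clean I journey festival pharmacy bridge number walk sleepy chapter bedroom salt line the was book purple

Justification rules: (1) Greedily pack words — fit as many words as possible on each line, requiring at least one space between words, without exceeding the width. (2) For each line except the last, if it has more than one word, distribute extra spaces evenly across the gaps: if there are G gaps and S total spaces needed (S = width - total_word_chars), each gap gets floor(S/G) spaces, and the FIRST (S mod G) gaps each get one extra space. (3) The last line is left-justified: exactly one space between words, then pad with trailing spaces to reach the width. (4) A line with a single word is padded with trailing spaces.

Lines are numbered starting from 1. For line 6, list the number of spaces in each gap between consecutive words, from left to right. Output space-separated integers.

Line 1: ['sleepy', 'hospital'] (min_width=15, slack=7)
Line 2: ['electric', 'morning', 'clean'] (min_width=22, slack=0)
Line 3: ['I', 'journey', 'festival'] (min_width=18, slack=4)
Line 4: ['pharmacy', 'bridge', 'number'] (min_width=22, slack=0)
Line 5: ['walk', 'sleepy', 'chapter'] (min_width=19, slack=3)
Line 6: ['bedroom', 'salt', 'line', 'the'] (min_width=21, slack=1)
Line 7: ['was', 'book', 'purple'] (min_width=15, slack=7)

Answer: 2 1 1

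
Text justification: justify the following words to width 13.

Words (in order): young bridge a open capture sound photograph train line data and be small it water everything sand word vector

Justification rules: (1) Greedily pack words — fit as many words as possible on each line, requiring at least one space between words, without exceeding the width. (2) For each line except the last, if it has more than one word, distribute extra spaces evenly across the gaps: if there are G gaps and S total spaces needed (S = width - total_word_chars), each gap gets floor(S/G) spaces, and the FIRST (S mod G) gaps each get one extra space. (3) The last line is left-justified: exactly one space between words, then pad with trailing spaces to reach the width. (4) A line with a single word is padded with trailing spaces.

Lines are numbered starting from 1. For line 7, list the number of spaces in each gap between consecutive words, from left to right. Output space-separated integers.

Answer: 6

Derivation:
Line 1: ['young', 'bridge'] (min_width=12, slack=1)
Line 2: ['a', 'open'] (min_width=6, slack=7)
Line 3: ['capture', 'sound'] (min_width=13, slack=0)
Line 4: ['photograph'] (min_width=10, slack=3)
Line 5: ['train', 'line'] (min_width=10, slack=3)
Line 6: ['data', 'and', 'be'] (min_width=11, slack=2)
Line 7: ['small', 'it'] (min_width=8, slack=5)
Line 8: ['water'] (min_width=5, slack=8)
Line 9: ['everything'] (min_width=10, slack=3)
Line 10: ['sand', 'word'] (min_width=9, slack=4)
Line 11: ['vector'] (min_width=6, slack=7)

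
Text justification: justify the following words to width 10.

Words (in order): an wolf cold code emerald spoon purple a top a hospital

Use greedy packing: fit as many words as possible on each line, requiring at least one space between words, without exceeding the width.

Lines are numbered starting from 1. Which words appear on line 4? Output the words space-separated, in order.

Line 1: ['an', 'wolf'] (min_width=7, slack=3)
Line 2: ['cold', 'code'] (min_width=9, slack=1)
Line 3: ['emerald'] (min_width=7, slack=3)
Line 4: ['spoon'] (min_width=5, slack=5)
Line 5: ['purple', 'a'] (min_width=8, slack=2)
Line 6: ['top', 'a'] (min_width=5, slack=5)
Line 7: ['hospital'] (min_width=8, slack=2)

Answer: spoon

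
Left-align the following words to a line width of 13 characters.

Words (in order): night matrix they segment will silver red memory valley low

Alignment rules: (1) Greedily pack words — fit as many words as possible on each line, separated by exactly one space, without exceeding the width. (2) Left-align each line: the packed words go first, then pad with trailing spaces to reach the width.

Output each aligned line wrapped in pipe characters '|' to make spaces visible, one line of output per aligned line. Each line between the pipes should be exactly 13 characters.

Line 1: ['night', 'matrix'] (min_width=12, slack=1)
Line 2: ['they', 'segment'] (min_width=12, slack=1)
Line 3: ['will', 'silver'] (min_width=11, slack=2)
Line 4: ['red', 'memory'] (min_width=10, slack=3)
Line 5: ['valley', 'low'] (min_width=10, slack=3)

Answer: |night matrix |
|they segment |
|will silver  |
|red memory   |
|valley low   |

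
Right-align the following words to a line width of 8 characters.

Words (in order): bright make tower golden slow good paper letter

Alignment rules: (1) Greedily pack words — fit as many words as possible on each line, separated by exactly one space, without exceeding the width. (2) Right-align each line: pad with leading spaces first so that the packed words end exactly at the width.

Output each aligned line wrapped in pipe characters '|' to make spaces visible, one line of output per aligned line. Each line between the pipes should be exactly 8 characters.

Line 1: ['bright'] (min_width=6, slack=2)
Line 2: ['make'] (min_width=4, slack=4)
Line 3: ['tower'] (min_width=5, slack=3)
Line 4: ['golden'] (min_width=6, slack=2)
Line 5: ['slow'] (min_width=4, slack=4)
Line 6: ['good'] (min_width=4, slack=4)
Line 7: ['paper'] (min_width=5, slack=3)
Line 8: ['letter'] (min_width=6, slack=2)

Answer: |  bright|
|    make|
|   tower|
|  golden|
|    slow|
|    good|
|   paper|
|  letter|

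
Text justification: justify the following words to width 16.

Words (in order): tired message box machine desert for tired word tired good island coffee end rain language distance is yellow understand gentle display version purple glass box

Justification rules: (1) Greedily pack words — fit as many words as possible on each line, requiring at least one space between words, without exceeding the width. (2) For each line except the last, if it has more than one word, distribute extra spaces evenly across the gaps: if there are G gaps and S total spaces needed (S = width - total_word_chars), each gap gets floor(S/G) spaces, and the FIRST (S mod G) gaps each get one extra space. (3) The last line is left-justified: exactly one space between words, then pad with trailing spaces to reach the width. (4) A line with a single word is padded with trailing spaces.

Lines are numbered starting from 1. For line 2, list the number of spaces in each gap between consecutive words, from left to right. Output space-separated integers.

Answer: 6

Derivation:
Line 1: ['tired', 'message'] (min_width=13, slack=3)
Line 2: ['box', 'machine'] (min_width=11, slack=5)
Line 3: ['desert', 'for', 'tired'] (min_width=16, slack=0)
Line 4: ['word', 'tired', 'good'] (min_width=15, slack=1)
Line 5: ['island', 'coffee'] (min_width=13, slack=3)
Line 6: ['end', 'rain'] (min_width=8, slack=8)
Line 7: ['language'] (min_width=8, slack=8)
Line 8: ['distance', 'is'] (min_width=11, slack=5)
Line 9: ['yellow'] (min_width=6, slack=10)
Line 10: ['understand'] (min_width=10, slack=6)
Line 11: ['gentle', 'display'] (min_width=14, slack=2)
Line 12: ['version', 'purple'] (min_width=14, slack=2)
Line 13: ['glass', 'box'] (min_width=9, slack=7)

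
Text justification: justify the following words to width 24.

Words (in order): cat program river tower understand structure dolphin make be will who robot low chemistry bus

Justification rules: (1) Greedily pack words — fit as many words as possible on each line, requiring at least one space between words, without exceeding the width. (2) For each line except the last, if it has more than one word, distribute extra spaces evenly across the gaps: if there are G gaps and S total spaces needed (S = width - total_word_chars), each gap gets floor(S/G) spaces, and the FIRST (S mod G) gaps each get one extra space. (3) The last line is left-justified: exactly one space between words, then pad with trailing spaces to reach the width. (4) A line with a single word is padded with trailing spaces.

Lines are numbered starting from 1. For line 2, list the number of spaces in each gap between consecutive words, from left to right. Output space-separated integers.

Line 1: ['cat', 'program', 'river', 'tower'] (min_width=23, slack=1)
Line 2: ['understand', 'structure'] (min_width=20, slack=4)
Line 3: ['dolphin', 'make', 'be', 'will', 'who'] (min_width=24, slack=0)
Line 4: ['robot', 'low', 'chemistry', 'bus'] (min_width=23, slack=1)

Answer: 5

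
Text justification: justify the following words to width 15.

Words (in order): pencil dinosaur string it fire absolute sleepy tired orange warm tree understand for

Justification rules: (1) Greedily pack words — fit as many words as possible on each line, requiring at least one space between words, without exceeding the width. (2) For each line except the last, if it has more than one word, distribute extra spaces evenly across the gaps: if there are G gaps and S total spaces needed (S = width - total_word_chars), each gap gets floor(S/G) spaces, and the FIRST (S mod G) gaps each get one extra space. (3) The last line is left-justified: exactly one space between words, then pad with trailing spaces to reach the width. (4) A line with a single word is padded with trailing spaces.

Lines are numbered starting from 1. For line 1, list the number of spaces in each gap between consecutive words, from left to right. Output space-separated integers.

Line 1: ['pencil', 'dinosaur'] (min_width=15, slack=0)
Line 2: ['string', 'it', 'fire'] (min_width=14, slack=1)
Line 3: ['absolute', 'sleepy'] (min_width=15, slack=0)
Line 4: ['tired', 'orange'] (min_width=12, slack=3)
Line 5: ['warm', 'tree'] (min_width=9, slack=6)
Line 6: ['understand', 'for'] (min_width=14, slack=1)

Answer: 1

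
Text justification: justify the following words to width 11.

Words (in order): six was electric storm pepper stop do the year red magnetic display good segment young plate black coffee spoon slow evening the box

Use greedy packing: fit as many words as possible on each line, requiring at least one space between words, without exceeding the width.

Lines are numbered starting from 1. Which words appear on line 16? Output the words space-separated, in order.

Answer: box

Derivation:
Line 1: ['six', 'was'] (min_width=7, slack=4)
Line 2: ['electric'] (min_width=8, slack=3)
Line 3: ['storm'] (min_width=5, slack=6)
Line 4: ['pepper', 'stop'] (min_width=11, slack=0)
Line 5: ['do', 'the', 'year'] (min_width=11, slack=0)
Line 6: ['red'] (min_width=3, slack=8)
Line 7: ['magnetic'] (min_width=8, slack=3)
Line 8: ['display'] (min_width=7, slack=4)
Line 9: ['good'] (min_width=4, slack=7)
Line 10: ['segment'] (min_width=7, slack=4)
Line 11: ['young', 'plate'] (min_width=11, slack=0)
Line 12: ['black'] (min_width=5, slack=6)
Line 13: ['coffee'] (min_width=6, slack=5)
Line 14: ['spoon', 'slow'] (min_width=10, slack=1)
Line 15: ['evening', 'the'] (min_width=11, slack=0)
Line 16: ['box'] (min_width=3, slack=8)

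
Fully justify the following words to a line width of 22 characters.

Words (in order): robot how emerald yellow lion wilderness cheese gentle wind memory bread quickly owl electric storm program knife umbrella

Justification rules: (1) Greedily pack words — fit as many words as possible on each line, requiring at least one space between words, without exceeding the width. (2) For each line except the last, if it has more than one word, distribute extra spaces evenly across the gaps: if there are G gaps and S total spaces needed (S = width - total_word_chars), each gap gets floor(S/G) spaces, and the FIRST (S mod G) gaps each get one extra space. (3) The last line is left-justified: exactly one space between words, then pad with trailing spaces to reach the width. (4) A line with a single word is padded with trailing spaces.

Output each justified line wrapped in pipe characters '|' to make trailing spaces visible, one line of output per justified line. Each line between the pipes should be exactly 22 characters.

Answer: |robot    how   emerald|
|yellow lion wilderness|
|cheese   gentle   wind|
|memory  bread  quickly|
|owl   electric   storm|
|program knife umbrella|

Derivation:
Line 1: ['robot', 'how', 'emerald'] (min_width=17, slack=5)
Line 2: ['yellow', 'lion', 'wilderness'] (min_width=22, slack=0)
Line 3: ['cheese', 'gentle', 'wind'] (min_width=18, slack=4)
Line 4: ['memory', 'bread', 'quickly'] (min_width=20, slack=2)
Line 5: ['owl', 'electric', 'storm'] (min_width=18, slack=4)
Line 6: ['program', 'knife', 'umbrella'] (min_width=22, slack=0)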